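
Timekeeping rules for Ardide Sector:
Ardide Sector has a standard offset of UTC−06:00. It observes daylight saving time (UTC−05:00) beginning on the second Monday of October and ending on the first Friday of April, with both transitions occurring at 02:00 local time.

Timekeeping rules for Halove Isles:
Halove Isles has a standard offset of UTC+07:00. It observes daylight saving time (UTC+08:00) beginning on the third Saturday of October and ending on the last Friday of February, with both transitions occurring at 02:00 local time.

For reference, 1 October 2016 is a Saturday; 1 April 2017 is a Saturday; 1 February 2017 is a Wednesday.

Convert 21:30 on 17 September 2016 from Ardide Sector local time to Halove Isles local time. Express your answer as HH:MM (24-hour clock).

10:30

1 October 2016 is a Saturday, so the first Monday is October 3 and the second is October 10.
1 April 2017 is a Saturday, so the first Friday is April 7.
17 September 2016 is outside the daylight-saving period (10 October 2016 – 7 April 2017), so Ardide Sector is on standard time, UTC−06:00.
21:30 Ardide Sector + 6h = 03:30 UTC (rolling into the next day, 18 September 2016).
1 October 2016 is a Saturday, so the first Saturday is October 1 and the third is October 15.
1 February 2017 is a Wednesday, so Fridays fall on 3, 10, 17, 24; the last is February 24.
At the standard offset (UTC+07:00), 03:30 UTC + 7h = 10:30 Halove Isles standard time.
Daylight saving runs 15 October 2016 – 24 February 2017; the standard-time date in Halove Isles, 18 September 2016, is outside that window, so Halove Isles is on standard time at UTC+07:00.
03:30 UTC + 7h = 10:30 Halove Isles.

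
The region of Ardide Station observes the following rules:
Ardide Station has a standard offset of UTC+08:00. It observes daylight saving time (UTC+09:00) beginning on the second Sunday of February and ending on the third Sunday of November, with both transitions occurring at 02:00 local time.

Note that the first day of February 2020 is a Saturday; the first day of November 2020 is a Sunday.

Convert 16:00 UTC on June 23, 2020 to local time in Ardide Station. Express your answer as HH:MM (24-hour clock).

01:00

1 February 2020 is a Saturday, so the first Sunday is February 2 and the second is February 9.
1 November 2020 is a Sunday, so the first Sunday is November 1 and the third is November 15.
At the standard offset (UTC+08:00), 16:00 UTC + 8h = 00:00 Ardide Station standard time (rolling into the next day, 24 June 2020).
Daylight saving runs 9 February – 15 November; the standard-time date in Ardide Station, June 24, 2020, is inside that window, so Ardide Station is at UTC+09:00.
16:00 UTC + 9h = 01:00 local (rolling into the next day, 24 June 2020).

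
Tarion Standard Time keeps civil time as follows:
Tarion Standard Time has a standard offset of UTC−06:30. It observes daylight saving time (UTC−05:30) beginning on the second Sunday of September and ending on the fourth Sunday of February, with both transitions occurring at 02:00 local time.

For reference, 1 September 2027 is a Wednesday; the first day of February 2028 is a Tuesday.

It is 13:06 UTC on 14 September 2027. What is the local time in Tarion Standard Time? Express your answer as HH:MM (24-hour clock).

1 September 2027 is a Wednesday, so the first Sunday is September 5 and the second is September 12.
1 February 2028 is a Tuesday, so the first Sunday is February 6 and the fourth is February 27.
At the standard offset (UTC−06:30), 13:06 UTC − 6h30m = 06:36 Tarion Standard Time standard time.
Daylight saving runs 12 September 2027 – 27 February 2028; the standard-time date in Tarion Standard Time, 14 September 2027, is inside that window, so Tarion Standard Time is at UTC−05:30.
13:06 UTC − 5h30m = 07:36 local.

07:36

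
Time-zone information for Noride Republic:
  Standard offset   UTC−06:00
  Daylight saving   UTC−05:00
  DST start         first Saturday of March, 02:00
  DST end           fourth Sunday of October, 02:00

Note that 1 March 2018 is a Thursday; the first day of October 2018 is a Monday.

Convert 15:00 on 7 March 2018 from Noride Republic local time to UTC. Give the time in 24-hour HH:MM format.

1 March 2018 is a Thursday, so the first Saturday is March 3.
1 October 2018 is a Monday, so the first Sunday is October 7 and the fourth is October 28.
7 March 2018 falls between 3 March and 28 October, so daylight saving is in effect and Noride Republic is at UTC−05:00.
15:00 local + 5h = 20:00 UTC.

20:00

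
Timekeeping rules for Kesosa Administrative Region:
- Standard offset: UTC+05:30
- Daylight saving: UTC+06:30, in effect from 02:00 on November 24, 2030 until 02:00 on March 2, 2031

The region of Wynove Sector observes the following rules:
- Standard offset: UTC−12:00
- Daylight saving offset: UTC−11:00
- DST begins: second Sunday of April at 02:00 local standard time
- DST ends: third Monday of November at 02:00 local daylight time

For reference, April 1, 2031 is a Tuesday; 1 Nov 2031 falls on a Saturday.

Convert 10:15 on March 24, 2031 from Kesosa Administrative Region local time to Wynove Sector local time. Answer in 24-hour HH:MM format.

16:45

March 24, 2031 does not fall between 24 November 2030 and 2 March 2031, so daylight saving is not in effect and Kesosa Administrative Region is at UTC+05:30.
10:15 Kesosa Administrative Region − 5h30m = 04:45 UTC.
1 April 2031 is a Tuesday, so the first Sunday is April 6 and the second is April 13.
1 November 2031 is a Saturday, so the first Monday is November 3 and the third is November 17.
At the standard offset (UTC−12:00), 04:45 UTC − 12h = 16:45 Wynove Sector standard time (rolling into the previous day, 23 March 2031).
Daylight saving runs 13 April – 17 November; the standard-time date in Wynove Sector, March 23, 2031, is outside that window, so Wynove Sector is on standard time at UTC−12:00.
04:45 UTC − 12h = 16:45 Wynove Sector (rolling into the previous day, 23 March 2031).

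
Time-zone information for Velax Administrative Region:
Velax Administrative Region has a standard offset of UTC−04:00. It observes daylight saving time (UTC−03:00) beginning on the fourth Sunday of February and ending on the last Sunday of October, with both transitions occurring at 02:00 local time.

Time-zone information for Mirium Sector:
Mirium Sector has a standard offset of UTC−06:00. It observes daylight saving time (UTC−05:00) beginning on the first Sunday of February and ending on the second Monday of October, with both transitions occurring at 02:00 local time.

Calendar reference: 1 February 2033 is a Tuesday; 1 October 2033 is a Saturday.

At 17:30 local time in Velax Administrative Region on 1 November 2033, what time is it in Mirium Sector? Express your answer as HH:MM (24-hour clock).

1 February 2033 is a Tuesday, so the first Sunday is February 6 and the fourth is February 27.
1 October 2033 is a Saturday, so Sundays fall on 2, 9, 16, 23, 30; the last is October 30.
1 November 2033 does not fall between 27 February and 30 October, so daylight saving is not in effect and Velax Administrative Region is at UTC−04:00.
17:30 Velax Administrative Region + 4h = 21:30 UTC.
1 February 2033 is a Tuesday, so the first Sunday is February 6.
1 October 2033 is a Saturday, so the first Monday is October 3 and the second is October 10.
At the standard offset (UTC−06:00), 21:30 UTC − 6h = 15:30 Mirium Sector standard time.
The standard-time date in Mirium Sector, 1 November 2033, is outside the daylight-saving period (6 February – 10 October), so Mirium Sector is on standard time, UTC−06:00.
21:30 UTC − 6h = 15:30 Mirium Sector.

15:30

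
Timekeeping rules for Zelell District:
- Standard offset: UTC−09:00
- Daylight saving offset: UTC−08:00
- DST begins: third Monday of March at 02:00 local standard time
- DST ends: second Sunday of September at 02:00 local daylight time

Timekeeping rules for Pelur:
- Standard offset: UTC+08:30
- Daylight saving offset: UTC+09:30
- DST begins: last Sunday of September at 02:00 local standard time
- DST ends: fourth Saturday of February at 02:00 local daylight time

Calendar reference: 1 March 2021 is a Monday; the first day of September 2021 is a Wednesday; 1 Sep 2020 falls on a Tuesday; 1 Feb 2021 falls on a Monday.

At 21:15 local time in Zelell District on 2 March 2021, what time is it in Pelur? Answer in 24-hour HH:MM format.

14:45

1 March 2021 is a Monday, so the first Monday is March 1 and the third is March 15.
1 September 2021 is a Wednesday, so the first Sunday is September 5 and the second is September 12.
Daylight saving runs 15 March – 12 September; 2 March 2021 is outside that window, so Zelell District is on standard time at UTC−09:00.
21:15 Zelell District + 9h = 06:15 UTC (rolling into the next day, 3 March 2021).
1 September 2020 is a Tuesday, so Sundays fall on 6, 13, 20, 27; the last is September 27.
1 February 2021 is a Monday, so the first Saturday is February 6 and the fourth is February 27.
At the standard offset (UTC+08:30), 06:15 UTC + 8h30m = 14:45 Pelur standard time.
Daylight saving runs 27 September 2020 – 27 February 2021; the standard-time date in Pelur, 3 March 2021, is outside that window, so Pelur is on standard time at UTC+08:30.
06:15 UTC + 8h30m = 14:45 Pelur.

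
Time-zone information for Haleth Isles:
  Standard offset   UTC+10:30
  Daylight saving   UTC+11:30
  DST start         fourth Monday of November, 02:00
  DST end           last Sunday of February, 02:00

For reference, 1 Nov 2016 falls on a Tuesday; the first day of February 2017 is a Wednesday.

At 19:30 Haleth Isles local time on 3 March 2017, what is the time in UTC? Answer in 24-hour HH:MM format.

1 November 2016 is a Tuesday, so the first Monday is November 7 and the fourth is November 28.
1 February 2017 is a Wednesday, so Sundays fall on 5, 12, 19, 26; the last is February 26.
Daylight saving runs 28 November 2016 – 26 February 2017; 3 March 2017 is outside that window, so Haleth Isles is on standard time at UTC+10:30.
19:30 local − 10h30m = 09:00 UTC.

09:00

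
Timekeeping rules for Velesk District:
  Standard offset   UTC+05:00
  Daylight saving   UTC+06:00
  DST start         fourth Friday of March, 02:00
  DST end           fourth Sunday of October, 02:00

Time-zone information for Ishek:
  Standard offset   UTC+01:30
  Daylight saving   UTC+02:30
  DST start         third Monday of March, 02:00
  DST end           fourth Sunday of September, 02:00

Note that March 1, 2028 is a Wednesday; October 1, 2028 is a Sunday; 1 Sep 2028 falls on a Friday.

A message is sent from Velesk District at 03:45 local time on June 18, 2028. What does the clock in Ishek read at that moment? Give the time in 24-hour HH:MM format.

00:15

1 March 2028 is a Wednesday, so the first Friday is March 3 and the fourth is March 24.
1 October 2028 is a Sunday, so the first Sunday is October 1 and the fourth is October 22.
June 18, 2028 falls between 24 March and 22 October, so daylight saving is in effect and Velesk District is at UTC+06:00.
03:45 Velesk District − 6h = 21:45 UTC (rolling into the previous day, 17 June 2028).
1 March 2028 is a Wednesday, so the first Monday is March 6 and the third is March 20.
1 September 2028 is a Friday, so the first Sunday is September 3 and the fourth is September 24.
At the standard offset (UTC+01:30), 21:45 UTC + 1h30m = 23:15 Ishek standard time.
Daylight saving runs 20 March – 24 September; the standard-time date in Ishek, June 17, 2028, is inside that window, so Ishek is at UTC+02:30.
21:45 UTC + 2h30m = 00:15 Ishek (rolling into the next day, 18 June 2028).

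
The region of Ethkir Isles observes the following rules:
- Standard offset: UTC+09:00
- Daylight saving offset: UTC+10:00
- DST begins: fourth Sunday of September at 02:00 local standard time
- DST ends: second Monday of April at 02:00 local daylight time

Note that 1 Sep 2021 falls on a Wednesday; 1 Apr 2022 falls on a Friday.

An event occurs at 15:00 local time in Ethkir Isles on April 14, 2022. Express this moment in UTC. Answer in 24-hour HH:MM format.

1 September 2021 is a Wednesday, so the first Sunday is September 5 and the fourth is September 26.
1 April 2022 is a Friday, so the first Monday is April 4 and the second is April 11.
April 14, 2022 does not fall between 26 September 2021 and 11 April 2022, so daylight saving is not in effect and Ethkir Isles is at UTC+09:00.
15:00 local − 9h = 06:00 UTC.

06:00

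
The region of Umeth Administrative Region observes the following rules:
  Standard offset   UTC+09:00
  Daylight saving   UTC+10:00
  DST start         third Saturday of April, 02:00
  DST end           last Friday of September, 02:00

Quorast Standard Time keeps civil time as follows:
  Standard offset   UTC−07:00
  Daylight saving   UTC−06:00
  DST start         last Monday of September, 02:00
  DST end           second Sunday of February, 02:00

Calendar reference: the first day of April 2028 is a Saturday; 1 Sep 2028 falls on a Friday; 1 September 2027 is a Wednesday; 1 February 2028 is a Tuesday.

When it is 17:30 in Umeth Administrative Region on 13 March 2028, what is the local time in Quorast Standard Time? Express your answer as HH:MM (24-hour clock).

01:30

1 April 2028 is a Saturday, so the first Saturday is April 1 and the third is April 15.
1 September 2028 is a Friday, so Fridays fall on 1, 8, 15, 22, 29; the last is September 29.
Daylight saving runs 15 April – 29 September; 13 March 2028 is outside that window, so Umeth Administrative Region is on standard time at UTC+09:00.
17:30 Umeth Administrative Region − 9h = 08:30 UTC.
1 September 2027 is a Wednesday, so Mondays fall on 6, 13, 20, 27; the last is September 27.
1 February 2028 is a Tuesday, so the first Sunday is February 6 and the second is February 13.
At the standard offset (UTC−07:00), 08:30 UTC − 7h = 01:30 Quorast Standard Time standard time.
The standard-time date in Quorast Standard Time, 13 March 2028, does not fall between 27 September 2027 and 13 February 2028, so daylight saving is not in effect and Quorast Standard Time is at UTC−07:00.
08:30 UTC − 7h = 01:30 Quorast Standard Time.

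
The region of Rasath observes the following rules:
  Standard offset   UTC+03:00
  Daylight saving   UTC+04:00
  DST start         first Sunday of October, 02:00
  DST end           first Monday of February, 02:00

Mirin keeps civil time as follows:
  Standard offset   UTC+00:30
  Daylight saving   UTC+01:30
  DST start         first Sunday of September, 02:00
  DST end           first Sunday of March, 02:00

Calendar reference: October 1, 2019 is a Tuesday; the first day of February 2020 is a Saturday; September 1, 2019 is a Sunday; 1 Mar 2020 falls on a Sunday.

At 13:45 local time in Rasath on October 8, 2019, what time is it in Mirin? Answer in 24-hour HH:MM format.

1 October 2019 is a Tuesday, so the first Sunday is October 6.
1 February 2020 is a Saturday, so the first Monday is February 3.
October 8, 2019 falls between 6 October 2019 and 3 February 2020, so daylight saving is in effect and Rasath is at UTC+04:00.
13:45 Rasath − 4h = 09:45 UTC.
1 September 2019 is a Sunday, so the first Sunday is September 1.
1 March 2020 is a Sunday, so the first Sunday is March 1.
At the standard offset (UTC+00:30), 09:45 UTC + 0h30m = 10:15 Mirin standard time.
Daylight saving runs 1 September 2019 – 1 March 2020; the standard-time date in Mirin, October 8, 2019, is inside that window, so Mirin is at UTC+01:30.
09:45 UTC + 1h30m = 11:15 Mirin.

11:15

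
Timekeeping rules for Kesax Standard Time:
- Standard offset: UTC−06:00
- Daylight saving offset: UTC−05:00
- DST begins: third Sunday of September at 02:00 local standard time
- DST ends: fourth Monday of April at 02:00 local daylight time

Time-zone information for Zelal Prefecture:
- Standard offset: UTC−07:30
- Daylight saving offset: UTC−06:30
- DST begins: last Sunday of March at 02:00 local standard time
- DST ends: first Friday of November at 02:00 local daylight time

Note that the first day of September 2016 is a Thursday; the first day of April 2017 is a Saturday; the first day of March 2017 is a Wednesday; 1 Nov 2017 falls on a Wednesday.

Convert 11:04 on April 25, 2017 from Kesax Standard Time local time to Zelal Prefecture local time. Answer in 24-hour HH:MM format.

10:34

1 September 2016 is a Thursday, so the first Sunday is September 4 and the third is September 18.
1 April 2017 is a Saturday, so the first Monday is April 3 and the fourth is April 24.
April 25, 2017 does not fall between 18 September 2016 and 24 April 2017, so daylight saving is not in effect and Kesax Standard Time is at UTC−06:00.
11:04 Kesax Standard Time + 6h = 17:04 UTC.
1 March 2017 is a Wednesday, so Sundays fall on 5, 12, 19, 26; the last is March 26.
1 November 2017 is a Wednesday, so the first Friday is November 3.
At the standard offset (UTC−07:30), 17:04 UTC − 7h30m = 09:34 Zelal Prefecture standard time.
The standard-time date in Zelal Prefecture, April 25, 2017, lies within the daylight-saving period (26 March – 3 November), so Zelal Prefecture is on daylight time, UTC−06:30.
17:04 UTC − 6h30m = 10:34 Zelal Prefecture.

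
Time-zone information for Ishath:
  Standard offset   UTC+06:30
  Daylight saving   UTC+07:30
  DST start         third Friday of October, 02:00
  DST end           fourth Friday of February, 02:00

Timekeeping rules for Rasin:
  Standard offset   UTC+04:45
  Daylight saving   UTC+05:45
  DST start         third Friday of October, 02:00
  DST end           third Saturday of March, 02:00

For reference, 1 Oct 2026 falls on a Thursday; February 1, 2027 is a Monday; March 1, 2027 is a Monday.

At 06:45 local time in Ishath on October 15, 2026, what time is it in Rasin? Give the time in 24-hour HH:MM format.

1 October 2026 is a Thursday, so the first Friday is October 2 and the third is October 16.
1 February 2027 is a Monday, so the first Friday is February 5 and the fourth is February 26.
October 15, 2026 does not fall between 16 October 2026 and 26 February 2027, so daylight saving is not in effect and Ishath is at UTC+06:30.
06:45 Ishath − 6h30m = 00:15 UTC.
1 October 2026 is a Thursday, so the first Friday is October 2 and the third is October 16.
1 March 2027 is a Monday, so the first Saturday is March 6 and the third is March 20.
At the standard offset (UTC+04:45), 00:15 UTC + 4h45m = 05:00 Rasin standard time.
Daylight saving runs 16 October 2026 – 20 March 2027; the standard-time date in Rasin, October 15, 2026, is outside that window, so Rasin is on standard time at UTC+04:45.
00:15 UTC + 4h45m = 05:00 Rasin.

05:00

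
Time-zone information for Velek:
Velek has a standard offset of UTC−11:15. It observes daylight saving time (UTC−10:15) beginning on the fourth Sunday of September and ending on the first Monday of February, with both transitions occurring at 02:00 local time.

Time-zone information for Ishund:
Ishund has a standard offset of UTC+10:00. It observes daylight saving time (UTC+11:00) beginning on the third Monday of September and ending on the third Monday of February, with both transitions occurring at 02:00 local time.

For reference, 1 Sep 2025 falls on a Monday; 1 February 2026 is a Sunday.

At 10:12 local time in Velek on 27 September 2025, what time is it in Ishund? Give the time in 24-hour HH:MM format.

1 September 2025 is a Monday, so the first Sunday is September 7 and the fourth is September 28.
1 February 2026 is a Sunday, so the first Monday is February 2.
27 September 2025 does not fall between 28 September 2025 and 2 February 2026, so daylight saving is not in effect and Velek is at UTC−11:15.
10:12 Velek + 11h15m = 21:27 UTC.
1 September 2025 is a Monday, so the first Monday is September 1 and the third is September 15.
1 February 2026 is a Sunday, so the first Monday is February 2 and the third is February 16.
At the standard offset (UTC+10:00), 21:27 UTC + 10h = 07:27 Ishund standard time (rolling into the next day, 28 September 2025).
The standard-time date in Ishund, 28 September 2025, falls between 15 September 2025 and 16 February 2026, so daylight saving is in effect and Ishund is at UTC+11:00.
21:27 UTC + 11h = 08:27 Ishund (rolling into the next day, 28 September 2025).

08:27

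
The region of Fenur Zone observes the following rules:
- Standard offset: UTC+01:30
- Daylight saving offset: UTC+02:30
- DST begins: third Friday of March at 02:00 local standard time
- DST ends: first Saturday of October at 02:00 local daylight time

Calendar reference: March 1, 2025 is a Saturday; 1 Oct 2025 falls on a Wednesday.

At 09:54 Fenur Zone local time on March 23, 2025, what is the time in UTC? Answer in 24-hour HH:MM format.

07:24

1 March 2025 is a Saturday, so the first Friday is March 7 and the third is March 21.
1 October 2025 is a Wednesday, so the first Saturday is October 4.
March 23, 2025 lies within the daylight-saving period (21 March – 4 October), so Fenur Zone is on daylight time, UTC+02:30.
09:54 local − 2h30m = 07:24 UTC.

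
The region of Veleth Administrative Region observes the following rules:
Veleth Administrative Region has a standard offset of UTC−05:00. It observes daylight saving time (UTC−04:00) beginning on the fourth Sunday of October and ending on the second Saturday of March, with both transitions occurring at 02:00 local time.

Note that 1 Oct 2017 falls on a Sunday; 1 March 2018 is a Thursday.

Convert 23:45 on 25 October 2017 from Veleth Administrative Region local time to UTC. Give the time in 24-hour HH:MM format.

03:45

1 October 2017 is a Sunday, so the first Sunday is October 1 and the fourth is October 22.
1 March 2018 is a Thursday, so the first Saturday is March 3 and the second is March 10.
25 October 2017 lies within the daylight-saving period (22 October 2017 – 10 March 2018), so Veleth Administrative Region is on daylight time, UTC−04:00.
23:45 local + 4h = 03:45 UTC (rolling into the next day, 26 October 2017).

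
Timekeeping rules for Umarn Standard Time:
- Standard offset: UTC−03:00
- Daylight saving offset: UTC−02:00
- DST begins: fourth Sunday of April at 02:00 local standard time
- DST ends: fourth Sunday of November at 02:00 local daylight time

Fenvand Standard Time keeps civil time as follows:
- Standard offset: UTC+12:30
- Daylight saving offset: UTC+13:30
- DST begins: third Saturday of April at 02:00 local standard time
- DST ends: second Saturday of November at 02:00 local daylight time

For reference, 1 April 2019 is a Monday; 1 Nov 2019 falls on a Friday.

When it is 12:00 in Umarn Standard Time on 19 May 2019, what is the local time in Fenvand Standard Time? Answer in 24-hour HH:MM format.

03:30

1 April 2019 is a Monday, so the first Sunday is April 7 and the fourth is April 28.
1 November 2019 is a Friday, so the first Sunday is November 3 and the fourth is November 24.
19 May 2019 falls between 28 April and 24 November, so daylight saving is in effect and Umarn Standard Time is at UTC−02:00.
12:00 Umarn Standard Time + 2h = 14:00 UTC.
1 April 2019 is a Monday, so the first Saturday is April 6 and the third is April 20.
1 November 2019 is a Friday, so the first Saturday is November 2 and the second is November 9.
At the standard offset (UTC+12:30), 14:00 UTC + 12h30m = 02:30 Fenvand Standard Time standard time (rolling into the next day, 20 May 2019).
The standard-time date in Fenvand Standard Time, 20 May 2019, lies within the daylight-saving period (20 April – 9 November), so Fenvand Standard Time is on daylight time, UTC+13:30.
14:00 UTC + 13h30m = 03:30 Fenvand Standard Time (rolling into the next day, 20 May 2019).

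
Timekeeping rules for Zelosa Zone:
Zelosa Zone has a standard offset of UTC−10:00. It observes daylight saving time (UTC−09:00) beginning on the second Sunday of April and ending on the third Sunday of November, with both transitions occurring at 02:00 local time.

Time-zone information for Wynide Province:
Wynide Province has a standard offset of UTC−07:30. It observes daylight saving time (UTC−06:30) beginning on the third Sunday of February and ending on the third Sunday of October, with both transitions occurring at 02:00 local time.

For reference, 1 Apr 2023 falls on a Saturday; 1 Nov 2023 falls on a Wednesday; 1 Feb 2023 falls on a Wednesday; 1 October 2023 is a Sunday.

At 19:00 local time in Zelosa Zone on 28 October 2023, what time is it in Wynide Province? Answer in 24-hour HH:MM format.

1 April 2023 is a Saturday, so the first Sunday is April 2 and the second is April 9.
1 November 2023 is a Wednesday, so the first Sunday is November 5 and the third is November 19.
28 October 2023 lies within the daylight-saving period (9 April – 19 November), so Zelosa Zone is on daylight time, UTC−09:00.
19:00 Zelosa Zone + 9h = 04:00 UTC (rolling into the next day, 29 October 2023).
1 February 2023 is a Wednesday, so the first Sunday is February 5 and the third is February 19.
1 October 2023 is a Sunday, so the first Sunday is October 1 and the third is October 15.
At the standard offset (UTC−07:30), 04:00 UTC − 7h30m = 20:30 Wynide Province standard time (rolling into the previous day, 28 October 2023).
The standard-time date in Wynide Province, 28 October 2023, is outside the daylight-saving period (19 February – 15 October), so Wynide Province is on standard time, UTC−07:30.
04:00 UTC − 7h30m = 20:30 Wynide Province (rolling into the previous day, 28 October 2023).

20:30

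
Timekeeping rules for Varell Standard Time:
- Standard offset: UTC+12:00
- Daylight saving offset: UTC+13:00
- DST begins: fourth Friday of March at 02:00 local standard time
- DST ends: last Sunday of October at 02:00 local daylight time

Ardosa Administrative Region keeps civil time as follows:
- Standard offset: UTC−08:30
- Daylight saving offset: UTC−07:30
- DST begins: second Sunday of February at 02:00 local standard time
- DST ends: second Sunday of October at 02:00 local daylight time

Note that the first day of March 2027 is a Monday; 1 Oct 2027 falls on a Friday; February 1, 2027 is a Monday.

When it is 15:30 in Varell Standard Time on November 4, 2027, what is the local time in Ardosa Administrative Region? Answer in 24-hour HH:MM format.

1 March 2027 is a Monday, so the first Friday is March 5 and the fourth is March 26.
1 October 2027 is a Friday, so Sundays fall on 3, 10, 17, 24, 31; the last is October 31.
November 4, 2027 is outside the daylight-saving period (26 March – 31 October), so Varell Standard Time is on standard time, UTC+12:00.
15:30 Varell Standard Time − 12h = 03:30 UTC.
1 February 2027 is a Monday, so the first Sunday is February 7 and the second is February 14.
1 October 2027 is a Friday, so the first Sunday is October 3 and the second is October 10.
At the standard offset (UTC−08:30), 03:30 UTC − 8h30m = 19:00 Ardosa Administrative Region standard time (rolling into the previous day, 3 November 2027).
Daylight saving runs 14 February – 10 October; the standard-time date in Ardosa Administrative Region, November 3, 2027, is outside that window, so Ardosa Administrative Region is on standard time at UTC−08:30.
03:30 UTC − 8h30m = 19:00 Ardosa Administrative Region (rolling into the previous day, 3 November 2027).

19:00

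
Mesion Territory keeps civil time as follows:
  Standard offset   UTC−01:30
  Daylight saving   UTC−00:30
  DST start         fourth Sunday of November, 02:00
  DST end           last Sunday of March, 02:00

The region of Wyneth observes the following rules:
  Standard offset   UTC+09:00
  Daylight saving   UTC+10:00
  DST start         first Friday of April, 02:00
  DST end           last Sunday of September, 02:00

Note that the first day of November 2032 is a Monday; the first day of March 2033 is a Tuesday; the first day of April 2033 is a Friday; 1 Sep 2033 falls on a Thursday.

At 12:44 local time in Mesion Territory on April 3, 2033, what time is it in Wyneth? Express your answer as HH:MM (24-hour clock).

00:14

1 November 2032 is a Monday, so the first Sunday is November 7 and the fourth is November 28.
1 March 2033 is a Tuesday, so Sundays fall on 6, 13, 20, 27; the last is March 27.
April 3, 2033 does not fall between 28 November 2032 and 27 March 2033, so daylight saving is not in effect and Mesion Territory is at UTC−01:30.
12:44 Mesion Territory + 1h30m = 14:14 UTC.
1 April 2033 is a Friday, so the first Friday is April 1.
1 September 2033 is a Thursday, so Sundays fall on 4, 11, 18, 25; the last is September 25.
At the standard offset (UTC+09:00), 14:14 UTC + 9h = 23:14 Wyneth standard time.
The standard-time date in Wyneth, April 3, 2033, falls between 1 April and 25 September, so daylight saving is in effect and Wyneth is at UTC+10:00.
14:14 UTC + 10h = 00:14 Wyneth (rolling into the next day, 4 April 2033).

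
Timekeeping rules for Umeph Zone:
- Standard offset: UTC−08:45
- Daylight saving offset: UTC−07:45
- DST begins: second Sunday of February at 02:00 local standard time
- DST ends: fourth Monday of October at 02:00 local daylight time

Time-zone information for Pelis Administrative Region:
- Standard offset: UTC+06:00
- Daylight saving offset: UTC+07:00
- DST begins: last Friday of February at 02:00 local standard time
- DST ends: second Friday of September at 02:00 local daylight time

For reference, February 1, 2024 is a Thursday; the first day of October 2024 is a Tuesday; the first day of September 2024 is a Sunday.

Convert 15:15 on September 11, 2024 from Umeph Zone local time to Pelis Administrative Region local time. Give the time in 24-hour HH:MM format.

06:00

1 February 2024 is a Thursday, so the first Sunday is February 4 and the second is February 11.
1 October 2024 is a Tuesday, so the first Monday is October 7 and the fourth is October 28.
September 11, 2024 falls between 11 February and 28 October, so daylight saving is in effect and Umeph Zone is at UTC−07:45.
15:15 Umeph Zone + 7h45m = 23:00 UTC.
1 February 2024 is a Thursday, so Fridays fall on 2, 9, 16, 23; the last is February 23.
1 September 2024 is a Sunday, so the first Friday is September 6 and the second is September 13.
At the standard offset (UTC+06:00), 23:00 UTC + 6h = 05:00 Pelis Administrative Region standard time (rolling into the next day, 12 September 2024).
Daylight saving runs 23 February – 13 September; the standard-time date in Pelis Administrative Region, September 12, 2024, is inside that window, so Pelis Administrative Region is at UTC+07:00.
23:00 UTC + 7h = 06:00 Pelis Administrative Region (rolling into the next day, 12 September 2024).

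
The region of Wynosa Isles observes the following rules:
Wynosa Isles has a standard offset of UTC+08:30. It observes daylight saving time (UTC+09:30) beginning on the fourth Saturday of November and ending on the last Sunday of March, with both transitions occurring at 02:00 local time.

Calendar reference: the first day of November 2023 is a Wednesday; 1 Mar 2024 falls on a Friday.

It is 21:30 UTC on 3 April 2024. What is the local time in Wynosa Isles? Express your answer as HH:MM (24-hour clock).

06:00

1 November 2023 is a Wednesday, so the first Saturday is November 4 and the fourth is November 25.
1 March 2024 is a Friday, so Sundays fall on 3, 10, 17, 24, 31; the last is March 31.
At the standard offset (UTC+08:30), 21:30 UTC + 8h30m = 06:00 Wynosa Isles standard time (rolling into the next day, 4 April 2024).
The standard-time date in Wynosa Isles, 4 April 2024, is outside the daylight-saving period (25 November 2023 – 31 March 2024), so Wynosa Isles is on standard time, UTC+08:30.
21:30 UTC + 8h30m = 06:00 local (rolling into the next day, 4 April 2024).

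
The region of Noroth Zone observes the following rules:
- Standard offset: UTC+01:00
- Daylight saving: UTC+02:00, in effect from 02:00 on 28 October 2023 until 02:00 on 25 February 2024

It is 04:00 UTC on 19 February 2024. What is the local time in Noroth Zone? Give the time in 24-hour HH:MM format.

06:00

At the standard offset (UTC+01:00), 04:00 UTC + 1h = 05:00 Noroth Zone standard time.
Daylight saving runs 28 October 2023 – 25 February 2024; the standard-time date in Noroth Zone, 19 February 2024, is inside that window, so Noroth Zone is at UTC+02:00.
04:00 UTC + 2h = 06:00 local.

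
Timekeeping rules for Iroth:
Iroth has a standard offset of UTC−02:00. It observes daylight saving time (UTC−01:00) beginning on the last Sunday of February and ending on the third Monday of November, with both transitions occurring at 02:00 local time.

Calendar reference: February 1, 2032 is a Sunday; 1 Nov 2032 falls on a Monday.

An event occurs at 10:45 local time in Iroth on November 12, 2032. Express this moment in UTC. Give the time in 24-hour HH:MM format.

1 February 2032 is a Sunday, so Sundays fall on 1, 8, 15, 22, 29; the last is February 29.
1 November 2032 is a Monday, so the first Monday is November 1 and the third is November 15.
November 12, 2032 lies within the daylight-saving period (29 February – 15 November), so Iroth is on daylight time, UTC−01:00.
10:45 local + 1h = 11:45 UTC.

11:45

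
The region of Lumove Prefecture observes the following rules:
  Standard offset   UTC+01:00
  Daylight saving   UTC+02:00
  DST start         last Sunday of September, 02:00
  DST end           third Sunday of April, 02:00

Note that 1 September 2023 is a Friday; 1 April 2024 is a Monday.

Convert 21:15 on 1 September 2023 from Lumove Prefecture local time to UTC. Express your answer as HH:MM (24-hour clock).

20:15

1 September 2023 is a Friday, so Sundays fall on 3, 10, 17, 24; the last is September 24.
1 April 2024 is a Monday, so the first Sunday is April 7 and the third is April 21.
1 September 2023 does not fall between 24 September 2023 and 21 April 2024, so daylight saving is not in effect and Lumove Prefecture is at UTC+01:00.
21:15 local − 1h = 20:15 UTC.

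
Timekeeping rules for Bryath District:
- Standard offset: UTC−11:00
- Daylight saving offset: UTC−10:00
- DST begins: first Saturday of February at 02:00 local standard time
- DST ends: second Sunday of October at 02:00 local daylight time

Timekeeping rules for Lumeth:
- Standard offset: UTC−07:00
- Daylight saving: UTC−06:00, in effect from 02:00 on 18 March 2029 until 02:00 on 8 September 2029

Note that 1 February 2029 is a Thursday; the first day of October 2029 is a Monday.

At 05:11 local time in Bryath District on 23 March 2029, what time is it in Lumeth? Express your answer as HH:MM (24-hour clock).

1 February 2029 is a Thursday, so the first Saturday is February 3.
1 October 2029 is a Monday, so the first Sunday is October 7 and the second is October 14.
Daylight saving runs 3 February – 14 October; 23 March 2029 is inside that window, so Bryath District is at UTC−10:00.
05:11 Bryath District + 10h = 15:11 UTC.
At the standard offset (UTC−07:00), 15:11 UTC − 7h = 08:11 Lumeth standard time.
The standard-time date in Lumeth, 23 March 2029, falls between 18 March and 8 September, so daylight saving is in effect and Lumeth is at UTC−06:00.
15:11 UTC − 6h = 09:11 Lumeth.

09:11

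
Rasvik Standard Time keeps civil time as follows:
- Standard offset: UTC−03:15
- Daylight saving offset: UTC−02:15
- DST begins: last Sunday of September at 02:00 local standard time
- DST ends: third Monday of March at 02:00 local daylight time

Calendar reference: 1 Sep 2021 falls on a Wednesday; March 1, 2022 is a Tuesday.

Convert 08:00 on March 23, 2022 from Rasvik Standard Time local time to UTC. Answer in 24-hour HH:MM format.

1 September 2021 is a Wednesday, so Sundays fall on 5, 12, 19, 26; the last is September 26.
1 March 2022 is a Tuesday, so the first Monday is March 7 and the third is March 21.
Daylight saving runs 26 September 2021 – 21 March 2022; March 23, 2022 is outside that window, so Rasvik Standard Time is on standard time at UTC−03:15.
08:00 local + 3h15m = 11:15 UTC.

11:15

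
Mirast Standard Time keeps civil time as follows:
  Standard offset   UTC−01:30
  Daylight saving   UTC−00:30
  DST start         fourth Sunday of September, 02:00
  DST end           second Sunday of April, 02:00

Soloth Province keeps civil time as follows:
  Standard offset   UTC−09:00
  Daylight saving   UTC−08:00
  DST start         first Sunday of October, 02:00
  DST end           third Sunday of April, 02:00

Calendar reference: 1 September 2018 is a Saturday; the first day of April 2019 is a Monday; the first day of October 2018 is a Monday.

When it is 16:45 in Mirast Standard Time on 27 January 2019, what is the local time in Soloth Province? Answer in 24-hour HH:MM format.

09:15

1 September 2018 is a Saturday, so the first Sunday is September 2 and the fourth is September 23.
1 April 2019 is a Monday, so the first Sunday is April 7 and the second is April 14.
Daylight saving runs 23 September 2018 – 14 April 2019; 27 January 2019 is inside that window, so Mirast Standard Time is at UTC−00:30.
16:45 Mirast Standard Time + 0h30m = 17:15 UTC.
1 October 2018 is a Monday, so the first Sunday is October 7.
1 April 2019 is a Monday, so the first Sunday is April 7 and the third is April 21.
At the standard offset (UTC−09:00), 17:15 UTC − 9h = 08:15 Soloth Province standard time.
Daylight saving runs 7 October 2018 – 21 April 2019; the standard-time date in Soloth Province, 27 January 2019, is inside that window, so Soloth Province is at UTC−08:00.
17:15 UTC − 8h = 09:15 Soloth Province.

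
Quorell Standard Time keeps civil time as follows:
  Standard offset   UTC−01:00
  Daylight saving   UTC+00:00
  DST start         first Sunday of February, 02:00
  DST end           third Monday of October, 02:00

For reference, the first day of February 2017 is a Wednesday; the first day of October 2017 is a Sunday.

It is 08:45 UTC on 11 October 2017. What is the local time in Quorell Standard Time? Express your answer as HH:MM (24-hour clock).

1 February 2017 is a Wednesday, so the first Sunday is February 5.
1 October 2017 is a Sunday, so the first Monday is October 2 and the third is October 16.
At the standard offset (UTC−01:00), 08:45 UTC − 1h = 07:45 Quorell Standard Time standard time.
The standard-time date in Quorell Standard Time, 11 October 2017, lies within the daylight-saving period (5 February – 16 October), so Quorell Standard Time is on daylight time, UTC+00:00.
08:45 UTC + 0h = 08:45 local.

08:45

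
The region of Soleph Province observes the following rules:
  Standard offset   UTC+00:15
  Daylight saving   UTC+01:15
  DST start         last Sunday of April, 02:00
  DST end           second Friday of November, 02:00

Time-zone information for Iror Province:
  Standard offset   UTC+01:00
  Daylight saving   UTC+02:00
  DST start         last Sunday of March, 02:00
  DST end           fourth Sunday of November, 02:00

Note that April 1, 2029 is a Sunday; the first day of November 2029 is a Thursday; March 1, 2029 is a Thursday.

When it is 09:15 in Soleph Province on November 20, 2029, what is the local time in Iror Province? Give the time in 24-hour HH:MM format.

11:00

1 April 2029 is a Sunday, so Sundays fall on 1, 8, 15, 22, 29; the last is April 29.
1 November 2029 is a Thursday, so the first Friday is November 2 and the second is November 9.
Daylight saving runs 29 April – 9 November; November 20, 2029 is outside that window, so Soleph Province is on standard time at UTC+00:15.
09:15 Soleph Province − 0h15m = 09:00 UTC.
1 March 2029 is a Thursday, so Sundays fall on 4, 11, 18, 25; the last is March 25.
1 November 2029 is a Thursday, so the first Sunday is November 4 and the fourth is November 25.
At the standard offset (UTC+01:00), 09:00 UTC + 1h = 10:00 Iror Province standard time.
The standard-time date in Iror Province, November 20, 2029, lies within the daylight-saving period (25 March – 25 November), so Iror Province is on daylight time, UTC+02:00.
09:00 UTC + 2h = 11:00 Iror Province.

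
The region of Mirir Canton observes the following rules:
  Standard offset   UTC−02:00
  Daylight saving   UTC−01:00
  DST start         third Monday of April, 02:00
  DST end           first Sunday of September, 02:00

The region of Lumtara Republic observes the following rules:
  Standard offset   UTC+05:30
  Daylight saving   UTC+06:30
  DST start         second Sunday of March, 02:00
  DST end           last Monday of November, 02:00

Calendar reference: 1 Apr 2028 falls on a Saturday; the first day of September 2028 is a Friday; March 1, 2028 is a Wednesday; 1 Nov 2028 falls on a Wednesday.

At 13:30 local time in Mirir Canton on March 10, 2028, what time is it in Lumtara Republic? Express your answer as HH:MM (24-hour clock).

1 April 2028 is a Saturday, so the first Monday is April 3 and the third is April 17.
1 September 2028 is a Friday, so the first Sunday is September 3.
March 10, 2028 does not fall between 17 April and 3 September, so daylight saving is not in effect and Mirir Canton is at UTC−02:00.
13:30 Mirir Canton + 2h = 15:30 UTC.
1 March 2028 is a Wednesday, so the first Sunday is March 5 and the second is March 12.
1 November 2028 is a Wednesday, so Mondays fall on 6, 13, 20, 27; the last is November 27.
At the standard offset (UTC+05:30), 15:30 UTC + 5h30m = 21:00 Lumtara Republic standard time.
The standard-time date in Lumtara Republic, March 10, 2028, is outside the daylight-saving period (12 March – 27 November), so Lumtara Republic is on standard time, UTC+05:30.
15:30 UTC + 5h30m = 21:00 Lumtara Republic.

21:00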